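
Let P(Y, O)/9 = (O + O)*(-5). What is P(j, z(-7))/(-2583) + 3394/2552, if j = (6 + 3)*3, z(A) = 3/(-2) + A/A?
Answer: 480659/366212 ≈ 1.3125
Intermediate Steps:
z(A) = -1/2 (z(A) = 3*(-1/2) + 1 = -3/2 + 1 = -1/2)
j = 27 (j = 9*3 = 27)
P(Y, O) = -90*O (P(Y, O) = 9*((O + O)*(-5)) = 9*((2*O)*(-5)) = 9*(-10*O) = -90*O)
P(j, z(-7))/(-2583) + 3394/2552 = -90*(-1/2)/(-2583) + 3394/2552 = 45*(-1/2583) + 3394*(1/2552) = -5/287 + 1697/1276 = 480659/366212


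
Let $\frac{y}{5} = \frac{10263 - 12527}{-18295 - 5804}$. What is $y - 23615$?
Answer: $- \frac{569086565}{24099} \approx -23615.0$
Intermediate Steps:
$y = \frac{11320}{24099}$ ($y = 5 \frac{10263 - 12527}{-18295 - 5804} = 5 \left(- \frac{2264}{-24099}\right) = 5 \left(\left(-2264\right) \left(- \frac{1}{24099}\right)\right) = 5 \cdot \frac{2264}{24099} = \frac{11320}{24099} \approx 0.46973$)
$y - 23615 = \frac{11320}{24099} - 23615 = - \frac{569086565}{24099}$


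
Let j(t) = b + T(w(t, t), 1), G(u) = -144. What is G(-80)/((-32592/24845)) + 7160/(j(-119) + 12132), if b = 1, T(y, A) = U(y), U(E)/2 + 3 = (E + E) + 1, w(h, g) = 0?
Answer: 908896655/8235591 ≈ 110.36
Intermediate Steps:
U(E) = -4 + 4*E (U(E) = -6 + 2*((E + E) + 1) = -6 + 2*(2*E + 1) = -6 + 2*(1 + 2*E) = -6 + (2 + 4*E) = -4 + 4*E)
T(y, A) = -4 + 4*y
j(t) = -3 (j(t) = 1 + (-4 + 4*0) = 1 + (-4 + 0) = 1 - 4 = -3)
G(-80)/((-32592/24845)) + 7160/(j(-119) + 12132) = -144/((-32592/24845)) + 7160/(-3 + 12132) = -144/((-32592*1/24845)) + 7160/12129 = -144/(-32592/24845) + 7160*(1/12129) = -144*(-24845/32592) + 7160/12129 = 74535/679 + 7160/12129 = 908896655/8235591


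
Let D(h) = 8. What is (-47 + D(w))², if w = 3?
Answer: 1521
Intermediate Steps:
(-47 + D(w))² = (-47 + 8)² = (-39)² = 1521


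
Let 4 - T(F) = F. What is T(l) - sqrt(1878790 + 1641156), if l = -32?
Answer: 36 - sqrt(3519946) ≈ -1840.2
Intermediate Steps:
T(F) = 4 - F
T(l) - sqrt(1878790 + 1641156) = (4 - 1*(-32)) - sqrt(1878790 + 1641156) = (4 + 32) - sqrt(3519946) = 36 - sqrt(3519946)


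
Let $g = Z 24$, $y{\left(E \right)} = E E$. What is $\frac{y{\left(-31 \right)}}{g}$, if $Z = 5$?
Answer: $\frac{961}{120} \approx 8.0083$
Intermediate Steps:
$y{\left(E \right)} = E^{2}$
$g = 120$ ($g = 5 \cdot 24 = 120$)
$\frac{y{\left(-31 \right)}}{g} = \frac{\left(-31\right)^{2}}{120} = 961 \cdot \frac{1}{120} = \frac{961}{120}$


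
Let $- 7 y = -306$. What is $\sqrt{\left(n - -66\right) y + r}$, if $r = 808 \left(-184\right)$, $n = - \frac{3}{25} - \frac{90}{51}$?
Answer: $\frac{i \sqrt{178689826}}{35} \approx 381.93 i$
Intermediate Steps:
$y = \frac{306}{7}$ ($y = \left(- \frac{1}{7}\right) \left(-306\right) = \frac{306}{7} \approx 43.714$)
$n = - \frac{801}{425}$ ($n = \left(-3\right) \frac{1}{25} - \frac{30}{17} = - \frac{3}{25} - \frac{30}{17} = - \frac{801}{425} \approx -1.8847$)
$r = -148672$
$\sqrt{\left(n - -66\right) y + r} = \sqrt{\left(- \frac{801}{425} - -66\right) \frac{306}{7} - 148672} = \sqrt{\left(- \frac{801}{425} + \left(-18 + 84\right)\right) \frac{306}{7} - 148672} = \sqrt{\left(- \frac{801}{425} + 66\right) \frac{306}{7} - 148672} = \sqrt{\frac{27249}{425} \cdot \frac{306}{7} - 148672} = \sqrt{\frac{490482}{175} - 148672} = \sqrt{- \frac{25527118}{175}} = \frac{i \sqrt{178689826}}{35}$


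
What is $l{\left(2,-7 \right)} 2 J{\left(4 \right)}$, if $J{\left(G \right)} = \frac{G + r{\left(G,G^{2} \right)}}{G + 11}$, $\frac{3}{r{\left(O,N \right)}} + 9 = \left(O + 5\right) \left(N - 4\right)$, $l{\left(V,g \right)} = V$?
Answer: $\frac{532}{495} \approx 1.0747$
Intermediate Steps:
$r{\left(O,N \right)} = \frac{3}{-9 + \left(-4 + N\right) \left(5 + O\right)}$ ($r{\left(O,N \right)} = \frac{3}{-9 + \left(O + 5\right) \left(N - 4\right)} = \frac{3}{-9 + \left(5 + O\right) \left(-4 + N\right)} = \frac{3}{-9 + \left(-4 + N\right) \left(5 + O\right)}$)
$J{\left(G \right)} = \frac{G + \frac{3}{-29 + G^{3} - 4 G + 5 G^{2}}}{11 + G}$ ($J{\left(G \right)} = \frac{G + \frac{3}{-29 - 4 G + 5 G^{2} + G^{2} G}}{G + 11} = \frac{G + \frac{3}{-29 - 4 G + 5 G^{2} + G^{3}}}{11 + G} = \frac{G + \frac{3}{-29 + G^{3} - 4 G + 5 G^{2}}}{11 + G}$)
$l{\left(2,-7 \right)} 2 J{\left(4 \right)} = 2 \cdot 2 \frac{3 + 4 \left(-29 + 4^{3} - 16 + 5 \cdot 4^{2}\right)}{\left(11 + 4\right) \left(-29 + 4^{3} - 16 + 5 \cdot 4^{2}\right)} = 4 \frac{3 + 4 \left(-29 + 64 - 16 + 5 \cdot 16\right)}{15 \left(-29 + 64 - 16 + 5 \cdot 16\right)} = 4 \frac{3 + 4 \left(-29 + 64 - 16 + 80\right)}{15 \left(-29 + 64 - 16 + 80\right)} = 4 \frac{3 + 4 \cdot 99}{15 \cdot 99} = 4 \cdot \frac{1}{15} \cdot \frac{1}{99} \left(3 + 396\right) = 4 \cdot \frac{1}{15} \cdot \frac{1}{99} \cdot 399 = 4 \cdot \frac{133}{495} = \frac{532}{495}$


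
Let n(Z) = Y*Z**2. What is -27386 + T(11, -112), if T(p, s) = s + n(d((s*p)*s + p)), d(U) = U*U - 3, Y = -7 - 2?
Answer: -3263592395720477551854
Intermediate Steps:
Y = -9
d(U) = -3 + U**2 (d(U) = U**2 - 3 = -3 + U**2)
n(Z) = -9*Z**2
T(p, s) = s - 9*(-3 + (p + p*s**2)**2)**2 (T(p, s) = s - 9*(-3 + ((s*p)*s + p)**2)**2 = s - 9*(-3 + ((p*s)*s + p)**2)**2 = s - 9*(-3 + (p*s**2 + p)**2)**2 = s - 9*(-3 + (p + p*s**2)**2)**2)
-27386 + T(11, -112) = -27386 + (-112 - 9*(-3 + 11**2*(1 + (-112)**2)**2)**2) = -27386 + (-112 - 9*(-3 + 121*(1 + 12544)**2)**2) = -27386 + (-112 - 9*(-3 + 121*12545**2)**2) = -27386 + (-112 - 9*(-3 + 121*157377025)**2) = -27386 + (-112 - 9*(-3 + 19042620025)**2) = -27386 + (-112 - 9*19042620022**2) = -27386 + (-112 - 9*362621377302275280484) = -27386 + (-112 - 3263592395720477524356) = -27386 - 3263592395720477524468 = -3263592395720477551854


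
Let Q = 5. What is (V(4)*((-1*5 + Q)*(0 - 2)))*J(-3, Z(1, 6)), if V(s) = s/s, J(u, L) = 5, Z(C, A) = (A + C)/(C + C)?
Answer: 0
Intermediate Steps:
Z(C, A) = (A + C)/(2*C) (Z(C, A) = (A + C)/((2*C)) = (A + C)*(1/(2*C)) = (A + C)/(2*C))
V(s) = 1
(V(4)*((-1*5 + Q)*(0 - 2)))*J(-3, Z(1, 6)) = (1*((-1*5 + 5)*(0 - 2)))*5 = (1*((-5 + 5)*(-2)))*5 = (1*(0*(-2)))*5 = (1*0)*5 = 0*5 = 0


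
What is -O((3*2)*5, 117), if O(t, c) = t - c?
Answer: 87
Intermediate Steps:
-O((3*2)*5, 117) = -((3*2)*5 - 1*117) = -(6*5 - 117) = -(30 - 117) = -1*(-87) = 87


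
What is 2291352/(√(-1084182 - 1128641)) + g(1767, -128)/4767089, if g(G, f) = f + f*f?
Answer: 16256/4767089 - 2291352*I*√2212823/2212823 ≈ 0.00341 - 1540.3*I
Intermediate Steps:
g(G, f) = f + f²
2291352/(√(-1084182 - 1128641)) + g(1767, -128)/4767089 = 2291352/(√(-1084182 - 1128641)) - 128*(1 - 128)/4767089 = 2291352/(√(-2212823)) - 128*(-127)*(1/4767089) = 2291352/((I*√2212823)) + 16256*(1/4767089) = 2291352*(-I*√2212823/2212823) + 16256/4767089 = -2291352*I*√2212823/2212823 + 16256/4767089 = 16256/4767089 - 2291352*I*√2212823/2212823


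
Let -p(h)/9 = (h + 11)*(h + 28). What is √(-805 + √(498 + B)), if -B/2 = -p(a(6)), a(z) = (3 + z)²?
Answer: √(-805 + I*√180006) ≈ 7.2444 + 29.283*I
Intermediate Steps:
p(h) = -9*(11 + h)*(28 + h) (p(h) = -9*(h + 11)*(h + 28) = -9*(11 + h)*(28 + h))
B = -180504 (B = -(-2)*(-2772 - 351*(3 + 6)² - 9*(3 + 6)⁴) = -(-2)*(-2772 - 351*9² - 9*(9²)²) = -(-2)*(-2772 - 351*81 - 9*81²) = -(-2)*(-2772 - 28431 - 9*6561) = -(-2)*(-2772 - 28431 - 59049) = -(-2)*(-90252) = -2*90252 = -180504)
√(-805 + √(498 + B)) = √(-805 + √(498 - 180504)) = √(-805 + √(-180006)) = √(-805 + I*√180006)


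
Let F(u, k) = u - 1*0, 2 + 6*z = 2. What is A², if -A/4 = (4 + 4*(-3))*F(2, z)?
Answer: 4096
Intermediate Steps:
z = 0 (z = -⅓ + (⅙)*2 = -⅓ + ⅓ = 0)
F(u, k) = u (F(u, k) = u + 0 = u)
A = 64 (A = -4*(4 + 4*(-3))*2 = -4*(4 - 12)*2 = -(-32)*2 = -4*(-16) = 64)
A² = 64² = 4096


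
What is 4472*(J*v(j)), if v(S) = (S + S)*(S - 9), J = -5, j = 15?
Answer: -4024800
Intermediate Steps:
v(S) = 2*S*(-9 + S) (v(S) = (2*S)*(-9 + S) = 2*S*(-9 + S))
4472*(J*v(j)) = 4472*(-10*15*(-9 + 15)) = 4472*(-10*15*6) = 4472*(-5*180) = 4472*(-900) = -4024800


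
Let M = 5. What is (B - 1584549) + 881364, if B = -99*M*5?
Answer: -705660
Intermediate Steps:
B = -2475 (B = -99*5*5 = -495*5 = -2475)
(B - 1584549) + 881364 = (-2475 - 1584549) + 881364 = -1587024 + 881364 = -705660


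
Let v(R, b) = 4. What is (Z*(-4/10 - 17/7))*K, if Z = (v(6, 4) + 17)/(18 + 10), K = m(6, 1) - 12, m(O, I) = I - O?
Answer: 5049/140 ≈ 36.064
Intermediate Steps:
K = -17 (K = (1 - 1*6) - 12 = (1 - 6) - 12 = -5 - 12 = -17)
Z = ¾ (Z = (4 + 17)/(18 + 10) = 21/28 = 21*(1/28) = ¾ ≈ 0.75000)
(Z*(-4/10 - 17/7))*K = (3*(-4/10 - 17/7)/4)*(-17) = (3*(-4*⅒ - 17*⅐)/4)*(-17) = (3*(-⅖ - 17/7)/4)*(-17) = ((¾)*(-99/35))*(-17) = -297/140*(-17) = 5049/140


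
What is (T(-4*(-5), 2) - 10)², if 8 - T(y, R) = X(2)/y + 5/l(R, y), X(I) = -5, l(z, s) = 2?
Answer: 289/16 ≈ 18.063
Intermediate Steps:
T(y, R) = 11/2 + 5/y (T(y, R) = 8 - (-5/y + 5/2) = 8 - (5/2 - 5/y) = 8 + (-5/2 + 5/y) = 11/2 + 5/y)
(T(-4*(-5), 2) - 10)² = ((11/2 + 5/((-4*(-5)))) - 10)² = ((11/2 + 5/20) - 10)² = ((11/2 + 5*(1/20)) - 10)² = ((11/2 + ¼) - 10)² = (23/4 - 10)² = (-17/4)² = 289/16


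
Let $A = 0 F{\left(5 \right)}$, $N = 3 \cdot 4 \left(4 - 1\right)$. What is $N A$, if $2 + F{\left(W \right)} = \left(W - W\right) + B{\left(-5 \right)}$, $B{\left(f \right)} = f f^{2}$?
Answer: $0$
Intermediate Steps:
$B{\left(f \right)} = f^{3}$
$N = 36$ ($N = 12 \cdot 3 = 36$)
$F{\left(W \right)} = -127$ ($F{\left(W \right)} = -2 + \left(\left(W - W\right) + \left(-5\right)^{3}\right) = -2 + \left(0 - 125\right) = -2 - 125 = -127$)
$A = 0$ ($A = 0 \left(-127\right) = 0$)
$N A = 36 \cdot 0 = 0$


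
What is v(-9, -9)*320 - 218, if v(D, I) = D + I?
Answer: -5978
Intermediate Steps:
v(-9, -9)*320 - 218 = (-9 - 9)*320 - 218 = -18*320 - 218 = -5760 - 218 = -5978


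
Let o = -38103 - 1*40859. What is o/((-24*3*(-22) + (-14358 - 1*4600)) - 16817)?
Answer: 78962/34191 ≈ 2.3094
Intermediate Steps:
o = -78962 (o = -38103 - 40859 = -78962)
o/((-24*3*(-22) + (-14358 - 1*4600)) - 16817) = -78962/((-24*3*(-22) + (-14358 - 1*4600)) - 16817) = -78962/((-72*(-22) + (-14358 - 4600)) - 16817) = -78962/((1584 - 18958) - 16817) = -78962/(-17374 - 16817) = -78962/(-34191) = -78962*(-1/34191) = 78962/34191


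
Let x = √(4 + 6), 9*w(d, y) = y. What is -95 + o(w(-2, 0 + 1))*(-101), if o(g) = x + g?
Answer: -956/9 - 101*√10 ≈ -425.61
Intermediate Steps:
w(d, y) = y/9
x = √10 ≈ 3.1623
o(g) = g + √10 (o(g) = √10 + g = g + √10)
-95 + o(w(-2, 0 + 1))*(-101) = -95 + ((0 + 1)/9 + √10)*(-101) = -95 + ((⅑)*1 + √10)*(-101) = -95 + (⅑ + √10)*(-101) = -95 + (-101/9 - 101*√10) = -956/9 - 101*√10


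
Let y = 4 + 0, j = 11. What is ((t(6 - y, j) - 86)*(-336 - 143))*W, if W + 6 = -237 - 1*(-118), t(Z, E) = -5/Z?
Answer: -10597875/2 ≈ -5.2989e+6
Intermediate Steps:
y = 4
W = -125 (W = -6 + (-237 - 1*(-118)) = -6 + (-237 + 118) = -6 - 119 = -125)
((t(6 - y, j) - 86)*(-336 - 143))*W = ((-5/(6 - 1*4) - 86)*(-336 - 143))*(-125) = ((-5/(6 - 4) - 86)*(-479))*(-125) = ((-5/2 - 86)*(-479))*(-125) = -177/2*(-479)*(-125) = (84783/2)*(-125) = -10597875/2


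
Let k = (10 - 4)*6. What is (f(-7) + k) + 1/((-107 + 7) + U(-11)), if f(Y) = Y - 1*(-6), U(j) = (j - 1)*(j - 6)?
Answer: 3641/104 ≈ 35.010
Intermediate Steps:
U(j) = (-1 + j)*(-6 + j)
f(Y) = 6 + Y (f(Y) = Y + 6 = 6 + Y)
k = 36 (k = 6*6 = 36)
(f(-7) + k) + 1/((-107 + 7) + U(-11)) = ((6 - 7) + 36) + 1/((-107 + 7) + (6 + (-11)² - 7*(-11))) = (-1 + 36) + 1/(-100 + (6 + 121 + 77)) = 35 + 1/(-100 + 204) = 35 + 1/104 = 3641/104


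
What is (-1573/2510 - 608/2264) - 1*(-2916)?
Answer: 2070686361/710330 ≈ 2915.1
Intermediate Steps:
(-1573/2510 - 608/2264) - 1*(-2916) = (-1573*1/2510 - 608*1/2264) + 2916 = (-1573/2510 - 76/283) + 2916 = -635919/710330 + 2916 = 2070686361/710330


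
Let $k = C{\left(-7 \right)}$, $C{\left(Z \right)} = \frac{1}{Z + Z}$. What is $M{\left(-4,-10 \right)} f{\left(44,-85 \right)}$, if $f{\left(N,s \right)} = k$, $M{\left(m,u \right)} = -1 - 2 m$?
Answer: $- \frac{1}{2} \approx -0.5$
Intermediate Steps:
$C{\left(Z \right)} = \frac{1}{2 Z}$
$k = - \frac{1}{14}$ ($k = \frac{1}{2 \left(-7\right)} = \frac{1}{2} \left(- \frac{1}{7}\right) = - \frac{1}{14} \approx -0.071429$)
$f{\left(N,s \right)} = - \frac{1}{14}$
$M{\left(-4,-10 \right)} f{\left(44,-85 \right)} = \left(-1 - -8\right) \left(- \frac{1}{14}\right) = \left(-1 + 8\right) \left(- \frac{1}{14}\right) = 7 \left(- \frac{1}{14}\right) = - \frac{1}{2}$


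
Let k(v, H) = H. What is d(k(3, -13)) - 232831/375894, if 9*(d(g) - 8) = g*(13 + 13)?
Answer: -11342587/375894 ≈ -30.175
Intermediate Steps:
d(g) = 8 + 26*g/9 (d(g) = 8 + (g*(13 + 13))/9 = 8 + (g*26)/9 = 8 + (26*g)/9 = 8 + 26*g/9)
d(k(3, -13)) - 232831/375894 = (8 + (26/9)*(-13)) - 232831/375894 = (8 - 338/9) - 232831*1/375894 = -266/9 - 232831/375894 = -11342587/375894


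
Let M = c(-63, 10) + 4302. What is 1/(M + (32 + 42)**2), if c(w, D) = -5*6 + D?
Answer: 1/9758 ≈ 0.00010248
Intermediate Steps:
c(w, D) = -30 + D
M = 4282 (M = (-30 + 10) + 4302 = -20 + 4302 = 4282)
1/(M + (32 + 42)**2) = 1/(4282 + (32 + 42)**2) = 1/(4282 + 74**2) = 1/(4282 + 5476) = 1/9758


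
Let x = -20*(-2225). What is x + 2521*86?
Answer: 261306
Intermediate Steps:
x = 44500
x + 2521*86 = 44500 + 2521*86 = 44500 + 216806 = 261306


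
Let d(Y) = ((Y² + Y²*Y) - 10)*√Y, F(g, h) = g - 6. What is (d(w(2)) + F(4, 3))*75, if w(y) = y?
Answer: -150 + 150*√2 ≈ 62.132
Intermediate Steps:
F(g, h) = -6 + g
d(Y) = √Y*(-10 + Y² + Y³) (d(Y) = ((Y² + Y³) - 10)*√Y = (-10 + Y² + Y³)*√Y = √Y*(-10 + Y² + Y³))
(d(w(2)) + F(4, 3))*75 = (√2*(-10 + 2² + 2³) + (-6 + 4))*75 = (√2*(-10 + 4 + 8) - 2)*75 = (√2*2 - 2)*75 = (2*√2 - 2)*75 = (-2 + 2*√2)*75 = -150 + 150*√2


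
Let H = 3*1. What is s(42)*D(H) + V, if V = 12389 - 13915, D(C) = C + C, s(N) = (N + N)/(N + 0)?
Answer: -1514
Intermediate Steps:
s(N) = 2 (s(N) = (2*N)/N = 2)
H = 3
D(C) = 2*C
V = -1526
s(42)*D(H) + V = 2*(2*3) - 1526 = 2*6 - 1526 = 12 - 1526 = -1514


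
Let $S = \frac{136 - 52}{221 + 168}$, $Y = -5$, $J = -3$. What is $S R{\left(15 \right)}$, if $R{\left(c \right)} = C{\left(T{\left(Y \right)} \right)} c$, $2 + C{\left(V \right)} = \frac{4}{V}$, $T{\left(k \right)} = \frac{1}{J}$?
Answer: $- \frac{17640}{389} \approx -45.347$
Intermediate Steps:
$T{\left(k \right)} = - \frac{1}{3}$ ($T{\left(k \right)} = \frac{1}{-3} = - \frac{1}{3}$)
$S = \frac{84}{389} \approx 0.21594$
$C{\left(V \right)} = -2 + \frac{4}{V}$
$R{\left(c \right)} = - 14 c$ ($R{\left(c \right)} = \left(-2 + \frac{4}{- \frac{1}{3}}\right) c = \left(-2 + 4 \left(-3\right)\right) c = \left(-2 - 12\right) c = - 14 c$)
$S R{\left(15 \right)} = \frac{84 \left(\left(-14\right) 15\right)}{389} = \frac{84}{389} \left(-210\right) = - \frac{17640}{389}$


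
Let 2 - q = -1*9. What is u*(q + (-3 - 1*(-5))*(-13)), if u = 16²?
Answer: -3840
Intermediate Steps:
q = 11 (q = 2 - (-1)*9 = 2 - 1*(-9) = 2 + 9 = 11)
u = 256
u*(q + (-3 - 1*(-5))*(-13)) = 256*(11 + (-3 - 1*(-5))*(-13)) = 256*(11 + (-3 + 5)*(-13)) = 256*(11 + 2*(-13)) = 256*(11 - 26) = 256*(-15) = -3840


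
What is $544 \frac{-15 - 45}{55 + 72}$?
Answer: $- \frac{32640}{127} \approx -257.01$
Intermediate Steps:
$544 \frac{-15 - 45}{55 + 72} = 544 \left(- \frac{60}{127}\right) = - \frac{32640}{127}$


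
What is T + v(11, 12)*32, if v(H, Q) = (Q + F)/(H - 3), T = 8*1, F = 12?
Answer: 104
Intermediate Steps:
T = 8
v(H, Q) = (12 + Q)/(-3 + H) (v(H, Q) = (Q + 12)/(H - 3) = (12 + Q)/(-3 + H))
T + v(11, 12)*32 = 8 + ((12 + 12)/(-3 + 11))*32 = 8 + (24/8)*32 = 8 + ((⅛)*24)*32 = 8 + 3*32 = 8 + 96 = 104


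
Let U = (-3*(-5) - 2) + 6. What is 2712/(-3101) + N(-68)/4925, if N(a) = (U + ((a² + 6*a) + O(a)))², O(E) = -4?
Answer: 55498763861/15272425 ≈ 3633.9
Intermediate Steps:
U = 19 (U = (15 - 2) + 6 = 13 + 6 = 19)
N(a) = (15 + a² + 6*a)² (N(a) = (19 + ((a² + 6*a) - 4))² = (19 + (-4 + a² + 6*a))² = (15 + a² + 6*a)²)
2712/(-3101) + N(-68)/4925 = 2712/(-3101) + (15 + (-68)² + 6*(-68))²/4925 = 2712*(-1/3101) + (15 + 4624 - 408)²*(1/4925) = -2712/3101 + 4231²*(1/4925) = -2712/3101 + 17901361*(1/4925) = -2712/3101 + 17901361/4925 = 55498763861/15272425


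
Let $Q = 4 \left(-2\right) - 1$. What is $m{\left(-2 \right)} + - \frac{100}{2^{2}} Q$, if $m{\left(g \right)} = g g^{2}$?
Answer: $217$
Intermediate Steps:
$Q = -9$ ($Q = -8 - 1 = -9$)
$m{\left(g \right)} = g^{3}$
$m{\left(-2 \right)} + - \frac{100}{2^{2}} Q = \left(-2\right)^{3} + - \frac{100}{2^{2}} \left(-9\right) = -8 + - \frac{100}{4} \left(-9\right) = -8 + \left(-100\right) \frac{1}{4} \left(-9\right) = -8 - -225 = -8 + 225 = 217$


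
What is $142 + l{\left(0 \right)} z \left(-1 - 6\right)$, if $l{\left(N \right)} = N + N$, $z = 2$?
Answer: $142$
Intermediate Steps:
$l{\left(N \right)} = 2 N$
$142 + l{\left(0 \right)} z \left(-1 - 6\right) = 142 + 2 \cdot 0 \cdot 2 \left(-1 - 6\right) = 142 + 0 \cdot 2 \left(-7\right) = 142 + 0 \left(-14\right) = 142 + 0 = 142$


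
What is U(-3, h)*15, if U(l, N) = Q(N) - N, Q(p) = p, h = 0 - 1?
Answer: 0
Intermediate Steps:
h = -1
U(l, N) = 0 (U(l, N) = N - N = 0)
U(-3, h)*15 = 0*15 = 0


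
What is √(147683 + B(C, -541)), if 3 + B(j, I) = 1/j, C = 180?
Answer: √132912005/30 ≈ 384.29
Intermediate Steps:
B(j, I) = -3 + 1/j
√(147683 + B(C, -541)) = √(147683 + (-3 + 1/180)) = √(147683 - 539/180) = √(26582401/180) = √132912005/30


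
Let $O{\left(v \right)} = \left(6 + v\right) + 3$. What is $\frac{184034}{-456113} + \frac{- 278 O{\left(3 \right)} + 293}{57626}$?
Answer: $- \frac{11993095143}{26283967738} \approx -0.45629$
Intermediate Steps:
$O{\left(v \right)} = 9 + v$
$\frac{184034}{-456113} + \frac{- 278 O{\left(3 \right)} + 293}{57626} = \frac{184034}{-456113} + \frac{- 278 \left(9 + 3\right) + 293}{57626} = 184034 \left(- \frac{1}{456113}\right) + \left(\left(-278\right) 12 + 293\right) \frac{1}{57626} = - \frac{184034}{456113} + \left(-3336 + 293\right) \frac{1}{57626} = - \frac{184034}{456113} - \frac{3043}{57626} = - \frac{11993095143}{26283967738}$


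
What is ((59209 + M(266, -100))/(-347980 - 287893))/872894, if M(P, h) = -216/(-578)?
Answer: -17111509/160409370947518 ≈ -1.0667e-7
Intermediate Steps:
M(P, h) = 108/289 (M(P, h) = -216*(-1/578) = 108/289)
((59209 + M(266, -100))/(-347980 - 287893))/872894 = ((59209 + 108/289)/(-347980 - 287893))/872894 = ((17111509/289)/(-635873))*(1/872894) = ((17111509/289)*(-1/635873))*(1/872894) = -17111509/183767297*1/872894 = -17111509/160409370947518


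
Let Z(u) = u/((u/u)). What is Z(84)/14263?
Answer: 84/14263 ≈ 0.0058894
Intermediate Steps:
Z(u) = u (Z(u) = u/1 = u*1 = u)
Z(84)/14263 = 84/14263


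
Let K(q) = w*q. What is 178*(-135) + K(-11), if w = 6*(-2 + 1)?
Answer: -23964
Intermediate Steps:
w = -6 (w = 6*(-1) = -6)
K(q) = -6*q
178*(-135) + K(-11) = 178*(-135) - 6*(-11) = -24030 + 66 = -23964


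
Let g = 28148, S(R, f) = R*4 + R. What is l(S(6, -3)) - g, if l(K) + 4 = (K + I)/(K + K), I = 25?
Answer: -337813/12 ≈ -28151.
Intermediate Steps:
S(R, f) = 5*R (S(R, f) = 4*R + R = 5*R)
l(K) = -4 + (25 + K)/(2*K) (l(K) = -4 + (K + 25)/(K + K) = -4 + (25 + K)/((2*K)) = -4 + (25 + K)*(1/(2*K)) = -4 + (25 + K)/(2*K))
l(S(6, -3)) - g = (25 - 35*6)/(2*((5*6))) - 1*28148 = (1/2)*(25 - 7*30)/30 - 28148 = (1/2)*(1/30)*(25 - 210) - 28148 = (1/2)*(1/30)*(-185) - 28148 = -37/12 - 28148 = -337813/12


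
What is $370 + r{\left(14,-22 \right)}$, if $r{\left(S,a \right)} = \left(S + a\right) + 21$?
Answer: $383$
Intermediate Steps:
$r{\left(S,a \right)} = 21 + S + a$
$370 + r{\left(14,-22 \right)} = 370 + \left(21 + 14 - 22\right) = 370 + 13 = 383$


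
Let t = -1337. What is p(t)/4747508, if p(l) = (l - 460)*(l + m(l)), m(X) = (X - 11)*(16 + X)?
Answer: -3197529687/4747508 ≈ -673.52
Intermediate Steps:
m(X) = (-11 + X)*(16 + X)
p(l) = (-460 + l)*(-176 + l**2 + 6*l) (p(l) = (l - 460)*(l + (-176 + l**2 + 5*l)) = (-460 + l)*(-176 + l**2 + 6*l))
p(t)/4747508 = (80960 + (-1337)**3 - 2936*(-1337) - 454*(-1337)**2)/4747508 = (80960 - 2389979753 + 3925432 - 454*1787569)*(1/4747508) = (80960 - 2389979753 + 3925432 - 811556326)*(1/4747508) = -3197529687*1/4747508 = -3197529687/4747508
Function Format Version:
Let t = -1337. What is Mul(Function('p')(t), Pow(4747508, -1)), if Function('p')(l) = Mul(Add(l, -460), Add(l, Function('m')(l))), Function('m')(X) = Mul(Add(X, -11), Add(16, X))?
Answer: Rational(-3197529687, 4747508) ≈ -673.52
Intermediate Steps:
Function('m')(X) = Mul(Add(-11, X), Add(16, X))
Function('p')(l) = Mul(Add(-460, l), Add(-176, Pow(l, 2), Mul(6, l))) (Function('p')(l) = Mul(Add(l, -460), Add(l, Add(-176, Pow(l, 2), Mul(5, l)))) = Mul(Add(-460, l), Add(-176, Pow(l, 2), Mul(6, l))))
Mul(Function('p')(t), Pow(4747508, -1)) = Mul(Add(80960, Pow(-1337, 3), Mul(-2936, -1337), Mul(-454, Pow(-1337, 2))), Pow(4747508, -1)) = Mul(Add(80960, -2389979753, 3925432, Mul(-454, 1787569)), Rational(1, 4747508)) = Mul(Add(80960, -2389979753, 3925432, -811556326), Rational(1, 4747508)) = Mul(-3197529687, Rational(1, 4747508)) = Rational(-3197529687, 4747508)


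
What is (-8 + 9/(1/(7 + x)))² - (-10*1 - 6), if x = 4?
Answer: 8297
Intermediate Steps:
(-8 + 9/(1/(7 + x)))² - (-10*1 - 6) = (-8 + 9/(1/(7 + 4)))² - (-10*1 - 6) = (-8 + 9/(1/11))² - (-10 - 6) = (-8 + 9/(1/11))² - 1*(-16) = (-8 + 9*11)² + 16 = (-8 + 99)² + 16 = 91² + 16 = 8281 + 16 = 8297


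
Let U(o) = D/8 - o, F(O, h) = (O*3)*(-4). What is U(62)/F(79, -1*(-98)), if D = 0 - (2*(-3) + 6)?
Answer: 31/474 ≈ 0.065401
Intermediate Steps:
D = 0 (D = 0 - (-6 + 6) = 0 - 1*0 = 0 + 0 = 0)
F(O, h) = -12*O (F(O, h) = (3*O)*(-4) = -12*O)
U(o) = -o (U(o) = 0/8 - o = 0*(1/8) - o = 0 - o = -o)
U(62)/F(79, -1*(-98)) = (-1*62)/((-12*79)) = -62/(-948) = -62*(-1/948) = 31/474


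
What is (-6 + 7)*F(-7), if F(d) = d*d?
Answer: 49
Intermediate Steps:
F(d) = d**2
(-6 + 7)*F(-7) = (-6 + 7)*(-7)**2 = 1*49 = 49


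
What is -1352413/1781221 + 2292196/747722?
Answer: 1535839349065/665929064281 ≈ 2.3063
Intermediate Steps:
-1352413/1781221 + 2292196/747722 = -1352413*1/1781221 + 2292196*(1/747722) = -1352413/1781221 + 1146098/373861 = 1535839349065/665929064281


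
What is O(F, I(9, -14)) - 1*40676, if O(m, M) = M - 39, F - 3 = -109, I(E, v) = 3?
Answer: -40712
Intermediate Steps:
F = -106 (F = 3 - 109 = -106)
O(m, M) = -39 + M
O(F, I(9, -14)) - 1*40676 = (-39 + 3) - 1*40676 = -36 - 40676 = -40712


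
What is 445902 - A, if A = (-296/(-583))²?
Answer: 151557097262/339889 ≈ 4.4590e+5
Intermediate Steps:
A = 87616/339889 (A = (-296*(-1/583))² = (296/583)² = 87616/339889 ≈ 0.25778)
445902 - A = 445902 - 1*87616/339889 = 445902 - 87616/339889 = 151557097262/339889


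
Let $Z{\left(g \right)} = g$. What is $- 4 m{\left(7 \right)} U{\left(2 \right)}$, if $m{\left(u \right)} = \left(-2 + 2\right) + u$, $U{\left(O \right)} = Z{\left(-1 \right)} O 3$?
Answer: $168$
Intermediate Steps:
$U{\left(O \right)} = - 3 O$ ($U{\left(O \right)} = - O 3 = - 3 O$)
$m{\left(u \right)} = u$ ($m{\left(u \right)} = 0 + u = u$)
$- 4 m{\left(7 \right)} U{\left(2 \right)} = \left(-4\right) 7 \left(\left(-3\right) 2\right) = \left(-28\right) \left(-6\right) = 168$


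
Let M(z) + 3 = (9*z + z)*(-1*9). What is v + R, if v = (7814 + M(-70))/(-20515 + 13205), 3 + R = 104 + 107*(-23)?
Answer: -17265711/7310 ≈ -2361.9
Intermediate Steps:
M(z) = -3 - 90*z (M(z) = -3 + (9*z + z)*(-1*9) = -3 + (10*z)*(-9) = -3 - 90*z)
R = -2360 (R = -3 + (104 + 107*(-23)) = -3 + (104 - 2461) = -3 - 2357 = -2360)
v = -14111/7310 (v = (7814 + (-3 - 90*(-70)))/(-20515 + 13205) = (7814 + (-3 + 6300))/(-7310) = (7814 + 6297)*(-1/7310) = 14111*(-1/7310) = -14111/7310 ≈ -1.9304)
v + R = -14111/7310 - 2360 = -17265711/7310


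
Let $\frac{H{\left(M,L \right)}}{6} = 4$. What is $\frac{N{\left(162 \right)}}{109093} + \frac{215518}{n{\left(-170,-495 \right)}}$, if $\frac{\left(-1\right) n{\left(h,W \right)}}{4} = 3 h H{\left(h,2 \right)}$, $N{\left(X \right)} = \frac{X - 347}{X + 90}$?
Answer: $\frac{82290142309}{18694176480} \approx 4.4019$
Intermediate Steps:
$H{\left(M,L \right)} = 24$ ($H{\left(M,L \right)} = 6 \cdot 4 = 24$)
$N{\left(X \right)} = \frac{-347 + X}{90 + X}$
$n{\left(h,W \right)} = - 288 h$ ($n{\left(h,W \right)} = - 4 \cdot 3 h 24 = - 4 \cdot 72 h = - 288 h$)
$\frac{N{\left(162 \right)}}{109093} + \frac{215518}{n{\left(-170,-495 \right)}} = \frac{\frac{1}{90 + 162} \left(-347 + 162\right)}{109093} + \frac{215518}{\left(-288\right) \left(-170\right)} = \frac{1}{252} \left(-185\right) \frac{1}{109093} + \frac{215518}{48960} = \frac{1}{252} \left(-185\right) \frac{1}{109093} + 215518 \cdot \frac{1}{48960} = \left(- \frac{185}{252}\right) \frac{1}{109093} + \frac{107759}{24480} = - \frac{185}{27491436} + \frac{107759}{24480} = \frac{82290142309}{18694176480}$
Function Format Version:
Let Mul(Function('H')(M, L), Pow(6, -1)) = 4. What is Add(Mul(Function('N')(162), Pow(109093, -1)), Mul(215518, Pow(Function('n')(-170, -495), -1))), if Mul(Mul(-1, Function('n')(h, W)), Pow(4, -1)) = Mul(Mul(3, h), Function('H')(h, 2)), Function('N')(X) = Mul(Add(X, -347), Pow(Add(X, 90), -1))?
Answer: Rational(82290142309, 18694176480) ≈ 4.4019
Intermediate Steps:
Function('H')(M, L) = 24 (Function('H')(M, L) = Mul(6, 4) = 24)
Function('N')(X) = Mul(Pow(Add(90, X), -1), Add(-347, X)) (Function('N')(X) = Mul(Add(-347, X), Pow(Add(90, X), -1)) = Mul(Pow(Add(90, X), -1), Add(-347, X)))
Function('n')(h, W) = Mul(-288, h) (Function('n')(h, W) = Mul(-4, Mul(Mul(3, h), 24)) = Mul(-4, Mul(72, h)) = Mul(-288, h))
Add(Mul(Function('N')(162), Pow(109093, -1)), Mul(215518, Pow(Function('n')(-170, -495), -1))) = Add(Mul(Mul(Pow(Add(90, 162), -1), Add(-347, 162)), Pow(109093, -1)), Mul(215518, Pow(Mul(-288, -170), -1))) = Add(Mul(Mul(Pow(252, -1), -185), Rational(1, 109093)), Mul(215518, Pow(48960, -1))) = Add(Mul(Mul(Rational(1, 252), -185), Rational(1, 109093)), Mul(215518, Rational(1, 48960))) = Add(Mul(Rational(-185, 252), Rational(1, 109093)), Rational(107759, 24480)) = Add(Rational(-185, 27491436), Rational(107759, 24480)) = Rational(82290142309, 18694176480)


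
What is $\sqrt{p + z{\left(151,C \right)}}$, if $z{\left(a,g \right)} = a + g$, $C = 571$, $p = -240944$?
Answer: $i \sqrt{240222} \approx 490.12 i$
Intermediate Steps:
$\sqrt{p + z{\left(151,C \right)}} = \sqrt{-240944 + \left(151 + 571\right)} = \sqrt{-240944 + 722} = \sqrt{-240222} = i \sqrt{240222}$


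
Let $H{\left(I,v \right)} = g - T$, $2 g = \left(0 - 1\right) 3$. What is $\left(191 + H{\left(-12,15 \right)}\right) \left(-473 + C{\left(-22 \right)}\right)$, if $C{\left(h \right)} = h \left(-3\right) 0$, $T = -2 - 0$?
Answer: $- \frac{181159}{2} \approx -90580.0$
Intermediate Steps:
$g = - \frac{3}{2}$ ($g = \frac{\left(0 - 1\right) 3}{2} = \frac{\left(-1\right) 3}{2} = \frac{1}{2} \left(-3\right) = - \frac{3}{2} \approx -1.5$)
$T = -2$ ($T = -2 + 0 = -2$)
$C{\left(h \right)} = 0$ ($C{\left(h \right)} = - 3 h 0 = 0$)
$H{\left(I,v \right)} = \frac{1}{2}$ ($H{\left(I,v \right)} = - \frac{3}{2} - -2 = - \frac{3}{2} + 2 = \frac{1}{2}$)
$\left(191 + H{\left(-12,15 \right)}\right) \left(-473 + C{\left(-22 \right)}\right) = \left(191 + \frac{1}{2}\right) \left(-473 + 0\right) = \frac{383}{2} \left(-473\right) = - \frac{181159}{2}$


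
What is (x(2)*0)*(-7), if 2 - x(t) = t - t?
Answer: 0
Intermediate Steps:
x(t) = 2 (x(t) = 2 - (t - t) = 2 - 1*0 = 2 + 0 = 2)
(x(2)*0)*(-7) = (2*0)*(-7) = 0*(-7) = 0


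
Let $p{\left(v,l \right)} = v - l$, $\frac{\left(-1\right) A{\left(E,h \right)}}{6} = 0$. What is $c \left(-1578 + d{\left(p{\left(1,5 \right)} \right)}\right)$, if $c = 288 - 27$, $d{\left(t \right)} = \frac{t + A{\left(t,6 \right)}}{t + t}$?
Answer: $- \frac{823455}{2} \approx -4.1173 \cdot 10^{5}$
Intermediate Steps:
$A{\left(E,h \right)} = 0$ ($A{\left(E,h \right)} = \left(-6\right) 0 = 0$)
$d{\left(t \right)} = \frac{1}{2}$ ($d{\left(t \right)} = \frac{t + 0}{t + t} = \frac{t}{2 t} = t \frac{1}{2 t} = \frac{1}{2}$)
$c = 261$ ($c = 288 - 27 = 261$)
$c \left(-1578 + d{\left(p{\left(1,5 \right)} \right)}\right) = 261 \left(-1578 + \frac{1}{2}\right) = 261 \left(- \frac{3155}{2}\right) = - \frac{823455}{2}$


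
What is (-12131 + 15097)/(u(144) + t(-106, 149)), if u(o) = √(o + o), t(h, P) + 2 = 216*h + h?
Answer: -947637/7349774 - 1483*√2/22049322 ≈ -0.12903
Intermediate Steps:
t(h, P) = -2 + 217*h (t(h, P) = -2 + (216*h + h) = -2 + 217*h)
u(o) = √2*√o (u(o) = √(2*o) = √2*√o)
(-12131 + 15097)/(u(144) + t(-106, 149)) = (-12131 + 15097)/(√2*√144 + (-2 + 217*(-106))) = 2966/(√2*12 + (-2 - 23002)) = 2966/(12*√2 - 23004) = 2966/(-23004 + 12*√2)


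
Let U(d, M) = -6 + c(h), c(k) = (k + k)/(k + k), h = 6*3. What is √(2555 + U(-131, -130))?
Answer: 5*√102 ≈ 50.497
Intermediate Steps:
h = 18
c(k) = 1 (c(k) = (2*k)/((2*k)) = (2*k)*(1/(2*k)) = 1)
U(d, M) = -5 (U(d, M) = -6 + 1 = -5)
√(2555 + U(-131, -130)) = √(2555 - 5) = √2550 = 5*√102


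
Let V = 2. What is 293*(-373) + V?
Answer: -109287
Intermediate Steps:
293*(-373) + V = 293*(-373) + 2 = -109289 + 2 = -109287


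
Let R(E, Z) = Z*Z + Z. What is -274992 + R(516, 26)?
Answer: -274290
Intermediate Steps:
R(E, Z) = Z + Z² (R(E, Z) = Z² + Z = Z + Z²)
-274992 + R(516, 26) = -274992 + 26*(1 + 26) = -274992 + 26*27 = -274992 + 702 = -274290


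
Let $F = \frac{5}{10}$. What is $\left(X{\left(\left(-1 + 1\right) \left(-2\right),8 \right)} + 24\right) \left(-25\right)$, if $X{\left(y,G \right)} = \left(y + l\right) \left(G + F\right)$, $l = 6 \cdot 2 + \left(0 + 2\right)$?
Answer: $-3575$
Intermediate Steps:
$F = \frac{1}{2}$ ($F = 5 \cdot \frac{1}{10} = \frac{1}{2} \approx 0.5$)
$l = 14$ ($l = 12 + 2 = 14$)
$X{\left(y,G \right)} = \left(\frac{1}{2} + G\right) \left(14 + y\right)$ ($X{\left(y,G \right)} = \left(y + 14\right) \left(G + \frac{1}{2}\right) = \left(14 + y\right) \left(\frac{1}{2} + G\right) = \left(\frac{1}{2} + G\right) \left(14 + y\right)$)
$\left(X{\left(\left(-1 + 1\right) \left(-2\right),8 \right)} + 24\right) \left(-25\right) = \left(\left(7 + \frac{\left(-1 + 1\right) \left(-2\right)}{2} + 14 \cdot 8 + 8 \left(-1 + 1\right) \left(-2\right)\right) + 24\right) \left(-25\right) = \left(\left(7 + \frac{0 \left(-2\right)}{2} + 112 + 8 \cdot 0 \left(-2\right)\right) + 24\right) \left(-25\right) = \left(\left(7 + \frac{1}{2} \cdot 0 + 112 + 8 \cdot 0\right) + 24\right) \left(-25\right) = \left(\left(7 + 0 + 112 + 0\right) + 24\right) \left(-25\right) = \left(119 + 24\right) \left(-25\right) = 143 \left(-25\right) = -3575$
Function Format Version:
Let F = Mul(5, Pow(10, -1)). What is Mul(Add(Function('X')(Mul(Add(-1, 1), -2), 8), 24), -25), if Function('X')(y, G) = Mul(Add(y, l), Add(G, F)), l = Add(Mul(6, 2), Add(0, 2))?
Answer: -3575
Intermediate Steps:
F = Rational(1, 2) (F = Mul(5, Rational(1, 10)) = Rational(1, 2) ≈ 0.50000)
l = 14 (l = Add(12, 2) = 14)
Function('X')(y, G) = Mul(Add(Rational(1, 2), G), Add(14, y)) (Function('X')(y, G) = Mul(Add(y, 14), Add(G, Rational(1, 2))) = Mul(Add(14, y), Add(Rational(1, 2), G)) = Mul(Add(Rational(1, 2), G), Add(14, y)))
Mul(Add(Function('X')(Mul(Add(-1, 1), -2), 8), 24), -25) = Mul(Add(Add(7, Mul(Rational(1, 2), Mul(Add(-1, 1), -2)), Mul(14, 8), Mul(8, Mul(Add(-1, 1), -2))), 24), -25) = Mul(Add(Add(7, Mul(Rational(1, 2), Mul(0, -2)), 112, Mul(8, Mul(0, -2))), 24), -25) = Mul(Add(Add(7, Mul(Rational(1, 2), 0), 112, Mul(8, 0)), 24), -25) = Mul(Add(Add(7, 0, 112, 0), 24), -25) = Mul(Add(119, 24), -25) = Mul(143, -25) = -3575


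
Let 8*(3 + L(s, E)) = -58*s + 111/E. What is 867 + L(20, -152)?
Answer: 874193/1216 ≈ 718.91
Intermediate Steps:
L(s, E) = -3 - 29*s/4 + 111/(8*E) (L(s, E) = -3 + (-58*s + 111/E)/8 = -3 + (-29*s/4 + 111/(8*E)) = -3 - 29*s/4 + 111/(8*E))
867 + L(20, -152) = 867 + (-3 - 29/4*20 + (111/8)/(-152)) = 867 + (-3 - 145 + (111/8)*(-1/152)) = 867 + (-3 - 145 - 111/1216) = 867 - 180079/1216 = 874193/1216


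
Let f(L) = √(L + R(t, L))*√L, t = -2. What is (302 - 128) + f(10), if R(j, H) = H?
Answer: 174 + 10*√2 ≈ 188.14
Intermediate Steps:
f(L) = L*√2 (f(L) = √(L + L)*√L = √(2*L)*√L = (√2*√L)*√L = L*√2)
(302 - 128) + f(10) = (302 - 128) + 10*√2 = 174 + 10*√2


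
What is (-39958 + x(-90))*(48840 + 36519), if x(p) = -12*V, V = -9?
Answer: -3401556150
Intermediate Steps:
x(p) = 108 (x(p) = -12*(-9) = 108)
(-39958 + x(-90))*(48840 + 36519) = (-39958 + 108)*(48840 + 36519) = -39850*85359 = -3401556150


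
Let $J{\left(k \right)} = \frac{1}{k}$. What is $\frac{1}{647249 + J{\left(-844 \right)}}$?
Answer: $\frac{844}{546278155} \approx 1.545 \cdot 10^{-6}$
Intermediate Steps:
$\frac{1}{647249 + J{\left(-844 \right)}} = \frac{1}{647249 + \frac{1}{-844}} = \frac{1}{647249 - \frac{1}{844}} = \frac{1}{\frac{546278155}{844}} = \frac{844}{546278155}$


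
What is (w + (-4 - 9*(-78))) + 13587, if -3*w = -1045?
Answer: 43900/3 ≈ 14633.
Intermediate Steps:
w = 1045/3 (w = -1/3*(-1045) = 1045/3 ≈ 348.33)
(w + (-4 - 9*(-78))) + 13587 = (1045/3 + (-4 - 9*(-78))) + 13587 = (1045/3 + (-4 + 702)) + 13587 = (1045/3 + 698) + 13587 = 3139/3 + 13587 = 43900/3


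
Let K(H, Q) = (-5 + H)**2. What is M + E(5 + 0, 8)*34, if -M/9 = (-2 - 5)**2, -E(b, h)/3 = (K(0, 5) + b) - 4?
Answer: -3093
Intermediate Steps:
E(b, h) = -63 - 3*b (E(b, h) = -3*(((-5 + 0)**2 + b) - 4) = -3*(((-5)**2 + b) - 4) = -3*((25 + b) - 4) = -3*(21 + b) = -63 - 3*b)
M = -441 (M = -9*(-2 - 5)**2 = -9*(-7)**2 = -9*49 = -441)
M + E(5 + 0, 8)*34 = -441 + (-63 - 3*(5 + 0))*34 = -441 + (-63 - 3*5)*34 = -441 + (-63 - 15)*34 = -441 - 78*34 = -441 - 2652 = -3093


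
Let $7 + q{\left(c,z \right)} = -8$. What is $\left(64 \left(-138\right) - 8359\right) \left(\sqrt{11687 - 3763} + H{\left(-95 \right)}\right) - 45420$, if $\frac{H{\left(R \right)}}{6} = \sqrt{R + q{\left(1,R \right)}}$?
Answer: $-45420 - 34382 \sqrt{1981} - 103146 i \sqrt{110} \approx -1.5757 \cdot 10^{6} - 1.0818 \cdot 10^{6} i$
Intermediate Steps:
$q{\left(c,z \right)} = -15$ ($q{\left(c,z \right)} = -7 - 8 = -15$)
$H{\left(R \right)} = 6 \sqrt{-15 + R}$ ($H{\left(R \right)} = 6 \sqrt{R - 15} = 6 \sqrt{-15 + R}$)
$\left(64 \left(-138\right) - 8359\right) \left(\sqrt{11687 - 3763} + H{\left(-95 \right)}\right) - 45420 = \left(64 \left(-138\right) - 8359\right) \left(\sqrt{11687 - 3763} + 6 \sqrt{-15 - 95}\right) - 45420 = \left(-8832 - 8359\right) \left(\sqrt{7924} + 6 \sqrt{-110}\right) - 45420 = - 17191 \left(2 \sqrt{1981} + 6 i \sqrt{110}\right) - 45420 = \left(- 34382 \sqrt{1981} - 103146 i \sqrt{110}\right) - 45420 = -45420 - 34382 \sqrt{1981} - 103146 i \sqrt{110}$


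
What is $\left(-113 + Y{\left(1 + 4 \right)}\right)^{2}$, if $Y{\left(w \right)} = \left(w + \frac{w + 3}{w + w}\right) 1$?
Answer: $\frac{287296}{25} \approx 11492.0$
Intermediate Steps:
$Y{\left(w \right)} = w + \frac{3 + w}{2 w}$ ($Y{\left(w \right)} = \left(w + \frac{3 + w}{2 w}\right) 1 = w + \frac{3 + w}{2 w}$)
$\left(-113 + Y{\left(1 + 4 \right)}\right)^{2} = \left(-113 + \left(\frac{1}{2} + \left(1 + 4\right) + \frac{3}{2 \left(1 + 4\right)}\right)\right)^{2} = \left(-113 + \left(\frac{1}{2} + 5 + \frac{3}{2 \cdot 5}\right)\right)^{2} = \left(-113 + \left(\frac{1}{2} + 5 + \frac{3}{2} \cdot \frac{1}{5}\right)\right)^{2} = \left(-113 + \left(\frac{1}{2} + 5 + \frac{3}{10}\right)\right)^{2} = \left(-113 + \frac{29}{5}\right)^{2} = \left(- \frac{536}{5}\right)^{2} = \frac{287296}{25}$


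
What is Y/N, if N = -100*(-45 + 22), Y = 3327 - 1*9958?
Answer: -6631/2300 ≈ -2.8830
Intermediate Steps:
Y = -6631 (Y = 3327 - 9958 = -6631)
N = 2300 (N = -100*(-23) = 2300)
Y/N = -6631/2300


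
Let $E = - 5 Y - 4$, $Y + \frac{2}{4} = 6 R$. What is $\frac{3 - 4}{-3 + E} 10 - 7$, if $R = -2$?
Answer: $- \frac{797}{111} \approx -7.1802$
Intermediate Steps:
$Y = - \frac{25}{2}$ ($Y = - \frac{1}{2} + 6 \left(-2\right) = - \frac{1}{2} - 12 = - \frac{25}{2} \approx -12.5$)
$E = \frac{117}{2}$ ($E = \left(-5\right) \left(- \frac{25}{2}\right) - 4 = \frac{125}{2} - 4 = \frac{117}{2} \approx 58.5$)
$\frac{3 - 4}{-3 + E} 10 - 7 = \frac{3 - 4}{-3 + \frac{117}{2}} \cdot 10 - 7 = - \frac{1}{\frac{111}{2}} \cdot 10 - 7 = \left(-1\right) \frac{2}{111} \cdot 10 - 7 = \left(- \frac{2}{111}\right) 10 - 7 = - \frac{20}{111} - 7 = - \frac{797}{111}$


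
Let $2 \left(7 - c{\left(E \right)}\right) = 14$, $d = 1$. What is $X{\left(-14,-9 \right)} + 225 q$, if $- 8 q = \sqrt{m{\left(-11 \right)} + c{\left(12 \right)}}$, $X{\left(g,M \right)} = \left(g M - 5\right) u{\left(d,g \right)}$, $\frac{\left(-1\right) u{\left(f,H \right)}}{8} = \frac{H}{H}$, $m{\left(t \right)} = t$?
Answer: $-968 - \frac{225 i \sqrt{11}}{8} \approx -968.0 - 93.28 i$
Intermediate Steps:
$c{\left(E \right)} = 0$ ($c{\left(E \right)} = 7 - 7 = 0$)
$u{\left(f,H \right)} = -8$ ($u{\left(f,H \right)} = - 8 \frac{H}{H} = \left(-8\right) 1 = -8$)
$X{\left(g,M \right)} = 40 - 8 M g$ ($X{\left(g,M \right)} = \left(g M - 5\right) \left(-8\right) = \left(M g - 5\right) \left(-8\right) = \left(-5 + M g\right) \left(-8\right) = 40 - 8 M g$)
$q = - \frac{i \sqrt{11}}{8}$ ($q = - \frac{\sqrt{-11 + 0}}{8} = - \frac{\sqrt{-11}}{8} = - \frac{i \sqrt{11}}{8} \approx - 0.41458 i$)
$X{\left(-14,-9 \right)} + 225 q = \left(40 - \left(-72\right) \left(-14\right)\right) + 225 \left(- \frac{i \sqrt{11}}{8}\right) = \left(40 - 1008\right) - \frac{225 i \sqrt{11}}{8} = -968 - \frac{225 i \sqrt{11}}{8}$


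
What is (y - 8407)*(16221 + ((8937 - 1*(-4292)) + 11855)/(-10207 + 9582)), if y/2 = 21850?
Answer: 356919556013/625 ≈ 5.7107e+8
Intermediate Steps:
y = 43700 (y = 2*21850 = 43700)
(y - 8407)*(16221 + ((8937 - 1*(-4292)) + 11855)/(-10207 + 9582)) = (43700 - 8407)*(16221 + ((8937 - 1*(-4292)) + 11855)/(-10207 + 9582)) = 35293*(16221 + ((8937 + 4292) + 11855)/(-625)) = 35293*(16221 + (13229 + 11855)*(-1/625)) = 35293*(16221 + 25084*(-1/625)) = 35293*(16221 - 25084/625) = 35293*(10113041/625) = 356919556013/625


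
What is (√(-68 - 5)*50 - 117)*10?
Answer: -1170 + 500*I*√73 ≈ -1170.0 + 4272.0*I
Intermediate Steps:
(√(-68 - 5)*50 - 117)*10 = (√(-73)*50 - 117)*10 = ((I*√73)*50 - 117)*10 = (50*I*√73 - 117)*10 = (-117 + 50*I*√73)*10 = -1170 + 500*I*√73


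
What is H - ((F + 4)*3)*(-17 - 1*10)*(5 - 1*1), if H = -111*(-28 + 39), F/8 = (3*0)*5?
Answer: 75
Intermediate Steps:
F = 0 (F = 8*((3*0)*5) = 8*(0*5) = 8*0 = 0)
H = -1221 (H = -111*11 = -1221)
H - ((F + 4)*3)*(-17 - 1*10)*(5 - 1*1) = -1221 - ((0 + 4)*3)*(-17 - 1*10)*(5 - 1*1) = -1221 - (4*3)*(-17 - 10)*(5 - 1) = -1221 - 12*(-27)*4 = -1221 - (-324)*4 = -1221 - 1*(-1296) = -1221 + 1296 = 75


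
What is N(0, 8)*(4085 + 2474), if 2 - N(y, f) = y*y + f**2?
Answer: -406658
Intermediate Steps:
N(y, f) = 2 - f**2 - y**2 (N(y, f) = 2 - (y*y + f**2) = 2 - (y**2 + f**2) = 2 - (f**2 + y**2) = 2 + (-f**2 - y**2) = 2 - f**2 - y**2)
N(0, 8)*(4085 + 2474) = (2 - 1*8**2 - 1*0**2)*(4085 + 2474) = (2 - 1*64 - 1*0)*6559 = (2 - 64 + 0)*6559 = -62*6559 = -406658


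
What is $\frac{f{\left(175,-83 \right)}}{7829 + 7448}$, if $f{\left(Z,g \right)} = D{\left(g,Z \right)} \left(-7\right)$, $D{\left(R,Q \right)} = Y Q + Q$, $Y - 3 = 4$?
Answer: $- \frac{9800}{15277} \approx -0.64149$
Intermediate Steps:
$Y = 7$ ($Y = 3 + 4 = 7$)
$D{\left(R,Q \right)} = 8 Q$ ($D{\left(R,Q \right)} = 7 Q + Q = 8 Q$)
$f{\left(Z,g \right)} = - 56 Z$ ($f{\left(Z,g \right)} = 8 Z \left(-7\right) = - 56 Z$)
$\frac{f{\left(175,-83 \right)}}{7829 + 7448} = \frac{\left(-56\right) 175}{7829 + 7448} = - \frac{9800}{15277}$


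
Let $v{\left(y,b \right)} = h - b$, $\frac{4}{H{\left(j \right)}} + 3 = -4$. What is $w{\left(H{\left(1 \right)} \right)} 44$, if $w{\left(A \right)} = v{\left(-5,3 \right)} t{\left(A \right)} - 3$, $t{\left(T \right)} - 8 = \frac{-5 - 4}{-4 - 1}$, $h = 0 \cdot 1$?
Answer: $- \frac{7128}{5} \approx -1425.6$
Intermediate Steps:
$h = 0$
$H{\left(j \right)} = - \frac{4}{7}$ ($H{\left(j \right)} = \frac{4}{-3 - 4} = \frac{4}{-7} = 4 \left(- \frac{1}{7}\right) = - \frac{4}{7}$)
$v{\left(y,b \right)} = - b$ ($v{\left(y,b \right)} = 0 - b = - b$)
$t{\left(T \right)} = \frac{49}{5}$ ($t{\left(T \right)} = 8 + \frac{-5 - 4}{-4 - 1} = 8 - \frac{9}{-5} = 8 - - \frac{9}{5} = 8 + \frac{9}{5} = \frac{49}{5}$)
$w{\left(A \right)} = - \frac{162}{5}$ ($w{\left(A \right)} = \left(-1\right) 3 \cdot \frac{49}{5} - 3 = \left(-3\right) \frac{49}{5} - 3 = - \frac{147}{5} - 3 = - \frac{162}{5}$)
$w{\left(H{\left(1 \right)} \right)} 44 = \left(- \frac{162}{5}\right) 44 = - \frac{7128}{5}$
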